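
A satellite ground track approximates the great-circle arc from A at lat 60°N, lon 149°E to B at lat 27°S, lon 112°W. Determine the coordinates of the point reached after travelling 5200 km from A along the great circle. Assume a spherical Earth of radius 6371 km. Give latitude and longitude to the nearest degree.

From cos δ = sin φ₁ sin φ₂ + cos φ₁ cos φ₂ cos Δλ, the central angle is δ ≈ 2.052 rad (117.6°). The total great-circle distance is δ·R ≈ 2.052 × 6371 ≈ 13073 km, so the target fraction is f = 5200/13073 ≈ 0.398.
Interpolate at f ≈ 0.398 with slerp weights a = sin((1−f)δ)/sin δ ≈ 1.065, b = sin(fδ)/sin δ ≈ 0.822.
p = a·p₁ + b·p₂ ≈ (-0.731, -0.405, 0.550); φ = arcsin(p_z) ≈ 33.34°, λ = atan2(p_y, p_x) ≈ -151.03°.

≈ lat 33°N, lon 151°W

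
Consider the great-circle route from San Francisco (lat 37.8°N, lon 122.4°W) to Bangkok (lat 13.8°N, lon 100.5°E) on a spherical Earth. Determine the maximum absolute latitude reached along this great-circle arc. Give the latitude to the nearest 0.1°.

The great circle lies in the plane with unit normal n̂ = (p₁ × p₂)/|p₁ × p₂|.
Here n̂_z ≈ -0.574; the vertex latitude is φ_max = arccos|n̂_z| ≈ 54.9°.

≈ 54.9°N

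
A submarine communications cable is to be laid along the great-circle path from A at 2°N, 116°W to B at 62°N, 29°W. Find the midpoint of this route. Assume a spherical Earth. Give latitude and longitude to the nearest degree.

Write both endpoints as unit vectors p₁, p₂ with components (cos φ cos λ, cos φ sin λ, sin φ).
The central angle between the endpoints is δ = arccos(p₁·p₂) ≈ 1.515 rad (86.8°).
Interpolate at f = 1/2 with slerp weights a = sin((1−f)δ)/sin δ ≈ 0.688, b = sin(fδ)/sin δ ≈ 0.688.
p = a·p₁ + b·p₂ ≈ (-0.019, -0.775, 0.632); φ = arcsin(p_z) ≈ 39.18°, λ = atan2(p_y, p_x) ≈ -91.40°.

≈ 39°N, 91°W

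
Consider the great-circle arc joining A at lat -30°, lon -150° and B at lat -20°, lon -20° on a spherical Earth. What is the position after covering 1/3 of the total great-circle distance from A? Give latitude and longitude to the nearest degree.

Write both endpoints as unit vectors p₁, p₂ with components (cos φ cos λ, cos φ sin λ, sin φ).
The central angle between the endpoints is δ = arccos(p₁·p₂) ≈ 1.931 rad (110.6°).
Interpolate at f = 1/3 with slerp weights a = sin((1−f)δ)/sin δ ≈ 1.026, b = sin(fδ)/sin δ ≈ 0.641.
p = a·p₁ + b·p₂ ≈ (-0.203, -0.650, -0.732); φ = arcsin(p_z) ≈ -47.06°, λ = atan2(p_y, p_x) ≈ -107.35°.

≈ lat -47°, lon -107°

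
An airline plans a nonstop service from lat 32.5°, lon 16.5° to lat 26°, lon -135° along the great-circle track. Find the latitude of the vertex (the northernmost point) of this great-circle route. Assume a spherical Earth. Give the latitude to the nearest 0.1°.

The great circle lies in the plane with unit normal n̂ = (p₁ × p₂)/|p₁ × p₂|.
Here n̂_z ≈ -0.401; the vertex latitude is φ_max = arccos|n̂_z| ≈ 66.4°.
Check via Clairaut: cos φ_max = |cos φ₁| · sin C = cos(32.5°)·sin(28.4°) ≈ 0.401, again giving ≈ 66.4°.

≈ 66.4°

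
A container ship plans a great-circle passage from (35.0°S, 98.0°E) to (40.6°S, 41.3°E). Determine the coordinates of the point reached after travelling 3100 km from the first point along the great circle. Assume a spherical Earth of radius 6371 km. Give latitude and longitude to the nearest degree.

The haversine formula gives a central angle δ ≈ 0.775 rad (44.4°) between the endpoints. The total great-circle distance is δ·R ≈ 0.775 × 6371 ≈ 4935 km, so the target fraction is f = 3100/4935 ≈ 0.628.
Interpolate at f ≈ 0.628 with slerp weights a = sin((1−f)δ)/sin δ ≈ 0.406, b = sin(fδ)/sin δ ≈ 0.669.
p = a·p₁ + b·p₂ ≈ (0.335, 0.664, -0.668); φ = arcsin(p_z) ≈ -41.91°, λ = atan2(p_y, p_x) ≈ 63.24°.

≈ (42°S, 63°E)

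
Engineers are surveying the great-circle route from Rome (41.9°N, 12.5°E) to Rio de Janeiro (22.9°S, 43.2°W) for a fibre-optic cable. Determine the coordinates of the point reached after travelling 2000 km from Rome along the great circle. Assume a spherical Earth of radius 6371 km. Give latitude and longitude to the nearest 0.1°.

≈ (29.2°N, 3.2°W)

Write both endpoints as unit vectors p₁, p₂ with components (cos φ cos λ, cos φ sin λ, sin φ).
The central angle between the endpoints is δ = arccos(p₁·p₂) ≈ 1.444 rad (82.7°). The total great-circle distance is δ·R ≈ 1.444 × 6371 ≈ 9199 km, so the target fraction is f = 2000/9199 ≈ 0.217.
Interpolate at f ≈ 0.217 with slerp weights a = sin((1−f)δ)/sin δ ≈ 0.912, b = sin(fδ)/sin δ ≈ 0.311.
p = a·p₁ + b·p₂ ≈ (0.872, -0.049, 0.488); φ = arcsin(p_z) ≈ 29.19°, λ = atan2(p_y, p_x) ≈ -3.25°.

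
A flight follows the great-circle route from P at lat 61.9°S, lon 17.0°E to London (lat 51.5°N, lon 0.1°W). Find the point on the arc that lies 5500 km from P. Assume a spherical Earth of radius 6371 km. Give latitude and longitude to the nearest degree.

Write both endpoints as unit vectors p₁, p₂ with components (cos φ cos λ, cos φ sin λ, sin φ).
The central angle between the endpoints is δ = arccos(p₁·p₂) ≈ 1.993 rad (114.2°). The total great-circle distance is δ·R ≈ 1.993 × 6371 ≈ 12700 km, so the target fraction is f = 5500/12700 ≈ 0.433.
Interpolate at f ≈ 0.433 with slerp weights a = sin((1−f)δ)/sin δ ≈ 0.992, b = sin(fδ)/sin δ ≈ 0.833.
p = a·p₁ + b·p₂ ≈ (0.965, 0.136, -0.223); φ = arcsin(p_z) ≈ -12.87°, λ = atan2(p_y, p_x) ≈ 8.00°.

≈ lat 13°S, lon 8°E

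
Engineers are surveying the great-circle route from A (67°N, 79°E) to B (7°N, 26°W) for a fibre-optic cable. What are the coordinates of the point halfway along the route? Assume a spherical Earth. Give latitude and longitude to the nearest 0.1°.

Write both endpoints as unit vectors p₁, p₂ with components (cos φ cos λ, cos φ sin λ, sin φ).
The central angle between the endpoints is δ = arccos(p₁·p₂) ≈ 1.559 rad (89.3°).
Interpolate at f = 1/2 with slerp weights a = sin((1−f)δ)/sin δ ≈ 0.703, b = sin(fδ)/sin δ ≈ 0.703.
p = a·p₁ + b·p₂ ≈ (0.680, -0.036, 0.733); φ = arcsin(p_z) ≈ 47.12°, λ = atan2(p_y, p_x) ≈ -3.05°.

≈ (47.1°N, 3.1°W)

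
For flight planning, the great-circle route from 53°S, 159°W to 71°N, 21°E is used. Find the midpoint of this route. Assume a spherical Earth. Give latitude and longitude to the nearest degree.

Convert each endpoint to a unit vector on the sphere (x = cos φ cos λ, y = cos φ sin λ, z = sin φ).
The central angle between the endpoints is δ = arccos(p₁·p₂) ≈ 2.827 rad (162.0°).
Interpolate at f = 1/2 with slerp weights a = sin((1−f)δ)/sin δ ≈ 3.196, b = sin(fδ)/sin δ ≈ 3.196.
p = a·p₁ + b·p₂ ≈ (-0.824, -0.316, 0.469); φ = arcsin(p_z) ≈ 28.00°, λ = atan2(p_y, p_x) ≈ -159.00°.

≈ 28°N, 159°W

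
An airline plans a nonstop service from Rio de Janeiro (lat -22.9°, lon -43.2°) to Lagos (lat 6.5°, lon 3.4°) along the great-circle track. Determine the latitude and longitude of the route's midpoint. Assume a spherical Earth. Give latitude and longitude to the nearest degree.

≈ lat -9°, lon -19°

From cos δ = sin φ₁ sin φ₂ + cos φ₁ cos φ₂ cos Δλ, the central angle is δ ≈ 0.946 rad (54.2°).
Interpolate at f = 1/2 with slerp weights a = sin((1−f)δ)/sin δ ≈ 0.562, b = sin(fδ)/sin δ ≈ 0.562.
p = a·p₁ + b·p₂ ≈ (0.934, -0.321, -0.155); φ = arcsin(p_z) ≈ -8.92°, λ = atan2(p_y, p_x) ≈ -18.97°.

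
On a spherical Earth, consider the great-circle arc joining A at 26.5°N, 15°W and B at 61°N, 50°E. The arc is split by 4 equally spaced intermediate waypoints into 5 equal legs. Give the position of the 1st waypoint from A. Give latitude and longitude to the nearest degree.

From cos δ = sin φ₁ sin φ₂ + cos φ₁ cos φ₂ cos Δλ, the central angle is δ ≈ 0.960 rad (55.0°).
Interpolate at f = 1/5 with slerp weights a = sin((1−f)δ)/sin δ ≈ 0.848, b = sin(fδ)/sin δ ≈ 0.233.
p = a·p₁ + b·p₂ ≈ (0.806, -0.110, 0.582); φ = arcsin(p_z) ≈ 35.60°, λ = atan2(p_y, p_x) ≈ -7.77°.

≈ 36°N, 8°W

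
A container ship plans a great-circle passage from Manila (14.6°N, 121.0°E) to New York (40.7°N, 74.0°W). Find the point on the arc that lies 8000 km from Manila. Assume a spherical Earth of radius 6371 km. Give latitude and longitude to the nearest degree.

≈ 77°N, 166°W

Convert each endpoint to a unit vector on the sphere (x = cos φ cos λ, y = cos φ sin λ, z = sin φ).
The central angle between the endpoints is δ = arccos(p₁·p₂) ≈ 2.146 rad (123.0°). The total great-circle distance is δ·R ≈ 2.146 × 6371 ≈ 13674 km, so the target fraction is f = 8000/13674 ≈ 0.585.
Interpolate at f ≈ 0.585 with slerp weights a = sin((1−f)δ)/sin δ ≈ 0.927, b = sin(fδ)/sin δ ≈ 1.133.
p = a·p₁ + b·p₂ ≈ (-0.225, -0.057, 0.973); φ = arcsin(p_z) ≈ 76.57°, λ = atan2(p_y, p_x) ≈ -165.74°.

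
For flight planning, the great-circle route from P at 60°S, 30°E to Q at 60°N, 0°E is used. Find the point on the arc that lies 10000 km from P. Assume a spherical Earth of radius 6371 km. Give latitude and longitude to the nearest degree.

≈ 28°N, 10°E

The haversine formula gives a central angle δ ≈ 2.134 rad (122.2°) between the endpoints. The total great-circle distance is δ·R ≈ 2.134 × 6371 ≈ 13593 km, so the target fraction is f = 10000/13593 ≈ 0.736.
Interpolate at f ≈ 0.736 with slerp weights a = sin((1−f)δ)/sin δ ≈ 0.632, b = sin(fδ)/sin δ ≈ 1.182.
p = a·p₁ + b·p₂ ≈ (0.865, 0.158, 0.477); φ = arcsin(p_z) ≈ 28.47°, λ = atan2(p_y, p_x) ≈ 10.35°.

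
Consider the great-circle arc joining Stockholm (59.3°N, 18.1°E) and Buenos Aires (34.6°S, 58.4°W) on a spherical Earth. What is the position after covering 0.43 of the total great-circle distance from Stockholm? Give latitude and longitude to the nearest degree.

Convert each endpoint to a unit vector on the sphere (x = cos φ cos λ, y = cos φ sin λ, z = sin φ).
The central angle between the endpoints is δ = arccos(p₁·p₂) ≈ 1.972 rad (113.0°).
Interpolate at f = 0.43 with slerp weights a = sin((1−f)δ)/sin δ ≈ 0.979, b = sin(fδ)/sin δ ≈ 0.814.
p = a·p₁ + b·p₂ ≈ (0.827, -0.416, 0.380); φ = arcsin(p_z) ≈ 22.31°, λ = atan2(p_y, p_x) ≈ -26.69°.

≈ 22°N, 27°W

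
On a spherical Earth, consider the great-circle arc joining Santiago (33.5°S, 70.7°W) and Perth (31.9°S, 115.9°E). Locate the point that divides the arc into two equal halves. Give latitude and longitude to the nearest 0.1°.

≈ 84.8°S, 166.2°W

Write both endpoints as unit vectors p₁, p₂ with components (cos φ cos λ, cos φ sin λ, sin φ).
The central angle between the endpoints is δ = arccos(p₁·p₂) ≈ 1.995 rad (114.3°).
Interpolate at f = 1/2 with slerp weights a = sin((1−f)δ)/sin δ ≈ 0.922, b = sin(fδ)/sin δ ≈ 0.922.
p = a·p₁ + b·p₂ ≈ (-0.088, -0.021, -0.996); φ = arcsin(p_z) ≈ -84.82°, λ = atan2(p_y, p_x) ≈ -166.24°.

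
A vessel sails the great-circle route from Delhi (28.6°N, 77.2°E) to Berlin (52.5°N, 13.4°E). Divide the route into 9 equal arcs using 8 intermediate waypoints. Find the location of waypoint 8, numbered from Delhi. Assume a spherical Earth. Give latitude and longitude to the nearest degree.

The haversine formula gives a central angle δ ≈ 0.907 rad (52.0°) between the endpoints.
Interpolate at f = 8/9 with slerp weights a = sin((1−f)δ)/sin δ ≈ 0.128, b = sin(fδ)/sin δ ≈ 0.916.
p = a·p₁ + b·p₂ ≈ (0.567, 0.239, 0.788); φ = arcsin(p_z) ≈ 52.01°, λ = atan2(p_y, p_x) ≈ 22.81°.

≈ 52°N, 23°E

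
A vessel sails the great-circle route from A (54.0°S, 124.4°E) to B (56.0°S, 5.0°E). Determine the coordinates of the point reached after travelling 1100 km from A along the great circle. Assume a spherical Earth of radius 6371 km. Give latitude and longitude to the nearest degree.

Convert each endpoint to a unit vector on the sphere (x = cos φ cos λ, y = cos φ sin λ, z = sin φ).
The central angle between the endpoints is δ = arccos(p₁·p₂) ≈ 1.036 rad (59.4°). The total great-circle distance is δ·R ≈ 1.036 × 6371 ≈ 6603 km, so the target fraction is f = 1100/6603 ≈ 0.167.
Interpolate at f ≈ 0.167 with slerp weights a = sin((1−f)δ)/sin δ ≈ 0.883, b = sin(fδ)/sin δ ≈ 0.200.
p = a·p₁ + b·p₂ ≈ (-0.182, 0.438, -0.880); φ = arcsin(p_z) ≈ -61.67°, λ = atan2(p_y, p_x) ≈ 112.57°.

≈ (62°S, 113°E)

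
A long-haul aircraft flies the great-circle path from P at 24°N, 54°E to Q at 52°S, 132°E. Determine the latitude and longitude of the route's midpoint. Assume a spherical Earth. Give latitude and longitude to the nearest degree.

From cos δ = sin φ₁ sin φ₂ + cos φ₁ cos φ₂ cos Δλ, the central angle is δ ≈ 1.776 rad (101.7°).
Interpolate at f = 1/2 with slerp weights a = sin((1−f)δ)/sin δ ≈ 0.792, b = sin(fδ)/sin δ ≈ 0.792.
p = a·p₁ + b·p₂ ≈ (0.099, 0.948, -0.302); φ = arcsin(p_z) ≈ -17.58°, λ = atan2(p_y, p_x) ≈ 84.04°.

≈ 18°S, 84°E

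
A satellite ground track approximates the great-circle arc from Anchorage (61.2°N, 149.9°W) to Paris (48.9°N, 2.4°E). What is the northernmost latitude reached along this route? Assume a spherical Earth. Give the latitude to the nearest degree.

≈ 81°N

The great circle lies in the plane with unit normal n̂ = (p₁ × p₂)/|p₁ × p₂|.
Here n̂_z ≈ +0.159; the vertex latitude is φ_max = arccos|n̂_z| ≈ 80.8°.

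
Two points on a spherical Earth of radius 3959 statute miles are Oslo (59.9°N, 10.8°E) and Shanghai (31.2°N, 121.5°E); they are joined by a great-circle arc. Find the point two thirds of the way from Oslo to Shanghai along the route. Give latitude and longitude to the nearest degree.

≈ 51°N, 103°E

Convert each endpoint to a unit vector on the sphere (x = cos φ cos λ, y = cos φ sin λ, z = sin φ).
The central angle between the endpoints is δ = arccos(p₁·p₂) ≈ 1.270 rad (72.8°).
Interpolate at f = 2/3 with slerp weights a = sin((1−f)δ)/sin δ ≈ 0.430, b = sin(fδ)/sin δ ≈ 0.784.
p = a·p₁ + b·p₂ ≈ (-0.139, 0.612, 0.778); φ = arcsin(p_z) ≈ 51.11°, λ = atan2(p_y, p_x) ≈ 102.76°.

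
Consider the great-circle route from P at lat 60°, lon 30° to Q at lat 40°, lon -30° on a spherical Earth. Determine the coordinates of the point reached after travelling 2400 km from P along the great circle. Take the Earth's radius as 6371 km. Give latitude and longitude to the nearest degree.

Write both endpoints as unit vectors p₁, p₂ with components (cos φ cos λ, cos φ sin λ, sin φ).
The central angle between the endpoints is δ = arccos(p₁·p₂) ≈ 0.725 rad (41.6°). The total great-circle distance is δ·R ≈ 0.725 × 6371 ≈ 4622 km, so the target fraction is f = 2400/4622 ≈ 0.519.
Interpolate at f ≈ 0.519 with slerp weights a = sin((1−f)δ)/sin δ ≈ 0.515, b = sin(fδ)/sin δ ≈ 0.554.
p = a·p₁ + b·p₂ ≈ (0.591, -0.084, 0.802); φ = arcsin(p_z) ≈ 53.36°, λ = atan2(p_y, p_x) ≈ -8.05°.

≈ lat 53°, lon -8°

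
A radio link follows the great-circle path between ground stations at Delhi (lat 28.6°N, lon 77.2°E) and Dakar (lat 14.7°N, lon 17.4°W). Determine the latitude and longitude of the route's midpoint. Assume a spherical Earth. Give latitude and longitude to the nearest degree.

≈ lat 30°N, lon 27°E

Write both endpoints as unit vectors p₁, p₂ with components (cos φ cos λ, cos φ sin λ, sin φ).
The central angle between the endpoints is δ = arccos(p₁·p₂) ≈ 1.517 rad (86.9°).
Interpolate at f = 1/2 with slerp weights a = sin((1−f)δ)/sin δ ≈ 0.689, b = sin(fδ)/sin δ ≈ 0.689.
p = a·p₁ + b·p₂ ≈ (0.770, 0.391, 0.505); φ = arcsin(p_z) ≈ 30.31°, λ = atan2(p_y, p_x) ≈ 26.90°.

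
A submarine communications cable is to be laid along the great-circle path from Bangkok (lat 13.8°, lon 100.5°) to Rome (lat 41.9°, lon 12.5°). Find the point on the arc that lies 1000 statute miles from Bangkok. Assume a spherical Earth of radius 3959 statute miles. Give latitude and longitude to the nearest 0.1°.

Write both endpoints as unit vectors p₁, p₂ with components (cos φ cos λ, cos φ sin λ, sin φ).
The central angle between the endpoints is δ = arccos(p₁·p₂) ≈ 1.385 rad (79.4°). The total great-circle distance is δ·R ≈ 1.385 × 3959 ≈ 5484 mi, so the target fraction is f = 1000/5484 ≈ 0.182.
Interpolate at f ≈ 0.182 with slerp weights a = sin((1−f)δ)/sin δ ≈ 0.921, b = sin(fδ)/sin δ ≈ 0.254.
p = a·p₁ + b·p₂ ≈ (0.022, 0.921, 0.390); φ = arcsin(p_z) ≈ 22.93°, λ = atan2(p_y, p_x) ≈ 88.65°.

≈ lat 22.9°, lon 88.6°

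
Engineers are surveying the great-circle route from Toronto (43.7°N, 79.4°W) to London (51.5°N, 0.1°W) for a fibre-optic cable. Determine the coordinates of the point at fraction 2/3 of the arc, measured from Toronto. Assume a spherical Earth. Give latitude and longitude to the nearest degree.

≈ 56°N, 28°W

From cos δ = sin φ₁ sin φ₂ + cos φ₁ cos φ₂ cos Δλ, the central angle is δ ≈ 0.897 rad (51.4°).
Interpolate at f = 2/3 with slerp weights a = sin((1−f)δ)/sin δ ≈ 0.377, b = sin(fδ)/sin δ ≈ 0.720.
p = a·p₁ + b·p₂ ≈ (0.499, -0.269, 0.824); φ = arcsin(p_z) ≈ 55.51°, λ = atan2(p_y, p_x) ≈ -28.31°.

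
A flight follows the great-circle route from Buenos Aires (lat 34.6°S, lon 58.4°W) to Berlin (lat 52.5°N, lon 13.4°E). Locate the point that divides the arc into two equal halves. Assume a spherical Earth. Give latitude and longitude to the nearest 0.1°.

Convert each endpoint to a unit vector on the sphere (x = cos φ cos λ, y = cos φ sin λ, z = sin φ).
The central angle between the endpoints is δ = arccos(p₁·p₂) ≈ 1.869 rad (107.1°).
Interpolate at f = 1/2 with slerp weights a = sin((1−f)δ)/sin δ ≈ 0.842, b = sin(fδ)/sin δ ≈ 0.842.
p = a·p₁ + b·p₂ ≈ (0.861, -0.471, 0.190); φ = arcsin(p_z) ≈ 10.94°, λ = atan2(p_y, p_x) ≈ -28.69°.

≈ lat 10.9°N, lon 28.7°W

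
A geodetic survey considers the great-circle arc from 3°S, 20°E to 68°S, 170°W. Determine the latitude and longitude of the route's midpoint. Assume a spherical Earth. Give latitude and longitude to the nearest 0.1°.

Write both endpoints as unit vectors p₁, p₂ with components (cos φ cos λ, cos φ sin λ, sin φ).
The central angle between the endpoints is δ = arccos(p₁·p₂) ≈ 1.896 rad (108.7°).
Interpolate at f = 1/2 with slerp weights a = sin((1−f)δ)/sin δ ≈ 0.857, b = sin(fδ)/sin δ ≈ 0.857.
p = a·p₁ + b·p₂ ≈ (0.488, 0.237, -0.840); φ = arcsin(p_z) ≈ -57.13°, λ = atan2(p_y, p_x) ≈ 25.90°.

≈ 57.1°S, 25.9°E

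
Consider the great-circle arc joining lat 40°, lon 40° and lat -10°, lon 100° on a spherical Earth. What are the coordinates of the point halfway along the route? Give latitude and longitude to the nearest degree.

The haversine formula gives a central angle δ ≈ 1.302 rad (74.6°) between the endpoints.
Interpolate at f = 1/2 with slerp weights a = sin((1−f)δ)/sin δ ≈ 0.629, b = sin(fδ)/sin δ ≈ 0.629.
p = a·p₁ + b·p₂ ≈ (0.261, 0.919, 0.295); φ = arcsin(p_z) ≈ 17.15°, λ = atan2(p_y, p_x) ≈ 74.13°.

≈ lat 17°, lon 74°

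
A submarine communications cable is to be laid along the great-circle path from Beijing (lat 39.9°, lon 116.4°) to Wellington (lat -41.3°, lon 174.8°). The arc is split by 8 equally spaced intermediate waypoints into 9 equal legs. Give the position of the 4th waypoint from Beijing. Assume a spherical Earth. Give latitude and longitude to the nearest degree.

≈ lat 4°, lon 143°

The haversine formula gives a central angle δ ≈ 1.692 rad (97.0°) between the endpoints.
Interpolate at f = 4/9 with slerp weights a = sin((1−f)δ)/sin δ ≈ 0.814, b = sin(fδ)/sin δ ≈ 0.688.
p = a·p₁ + b·p₂ ≈ (-0.793, 0.606, 0.068); φ = arcsin(p_z) ≈ 3.88°, λ = atan2(p_y, p_x) ≈ 142.60°.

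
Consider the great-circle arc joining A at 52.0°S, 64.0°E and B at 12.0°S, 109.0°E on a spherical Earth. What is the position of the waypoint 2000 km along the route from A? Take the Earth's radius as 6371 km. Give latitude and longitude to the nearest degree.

The haversine formula gives a central angle δ ≈ 0.940 rad (53.9°) between the endpoints. The total great-circle distance is δ·R ≈ 0.940 × 6371 ≈ 5990 km, so the target fraction is f = 2000/5990 ≈ 0.334.
Interpolate at f ≈ 0.334 with slerp weights a = sin((1−f)δ)/sin δ ≈ 0.726, b = sin(fδ)/sin δ ≈ 0.382.
p = a·p₁ + b·p₂ ≈ (0.074, 0.755, -0.651); φ = arcsin(p_z) ≈ -40.64°, λ = atan2(p_y, p_x) ≈ 84.40°.

≈ 41°S, 84°E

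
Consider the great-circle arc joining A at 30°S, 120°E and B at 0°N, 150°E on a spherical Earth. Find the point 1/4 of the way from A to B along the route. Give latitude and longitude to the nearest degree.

Write both endpoints as unit vectors p₁, p₂ with components (cos φ cos λ, cos φ sin λ, sin φ).
The central angle between the endpoints is δ = arccos(p₁·p₂) ≈ 0.723 rad (41.4°).
Interpolate at f = 1/4 with slerp weights a = sin((1−f)δ)/sin δ ≈ 0.780, b = sin(fδ)/sin δ ≈ 0.272.
p = a·p₁ + b·p₂ ≈ (-0.573, 0.721, -0.390); φ = arcsin(p_z) ≈ -22.95°, λ = atan2(p_y, p_x) ≈ 128.48°.

≈ 23°S, 128°E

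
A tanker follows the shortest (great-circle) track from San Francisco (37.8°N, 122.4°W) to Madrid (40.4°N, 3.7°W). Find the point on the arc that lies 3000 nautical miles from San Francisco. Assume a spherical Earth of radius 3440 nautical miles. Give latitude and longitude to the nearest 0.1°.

The haversine formula gives a central angle δ ≈ 1.462 rad (83.8°) between the endpoints. The total great-circle distance is δ·R ≈ 1.462 × 3440 ≈ 5030 nmi, so the target fraction is f = 3000/5030 ≈ 0.596.
Interpolate at f ≈ 0.596 with slerp weights a = sin((1−f)δ)/sin δ ≈ 0.560, b = sin(fδ)/sin δ ≈ 0.770.
p = a·p₁ + b·p₂ ≈ (0.348, -0.411, 0.842); φ = arcsin(p_z) ≈ 57.39°, λ = atan2(p_y, p_x) ≈ -49.74°.

≈ 57.4°N, 49.7°W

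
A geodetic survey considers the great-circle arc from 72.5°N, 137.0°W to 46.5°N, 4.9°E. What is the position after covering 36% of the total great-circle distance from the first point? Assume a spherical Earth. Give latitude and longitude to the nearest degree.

≈ 80°N, 43°W

From cos δ = sin φ₁ sin φ₂ + cos φ₁ cos φ₂ cos Δλ, the central angle is δ ≈ 1.013 rad (58.1°).
Interpolate at f = 0.36 with slerp weights a = sin((1−f)δ)/sin δ ≈ 0.712, b = sin(fδ)/sin δ ≈ 0.420.
p = a·p₁ + b·p₂ ≈ (0.132, -0.121, 0.984); φ = arcsin(p_z) ≈ 79.68°, λ = atan2(p_y, p_x) ≈ -42.61°.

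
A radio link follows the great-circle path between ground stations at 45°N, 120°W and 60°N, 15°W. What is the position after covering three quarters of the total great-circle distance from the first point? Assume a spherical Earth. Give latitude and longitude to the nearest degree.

≈ 66°N, 45°W

From cos δ = sin φ₁ sin φ₂ + cos φ₁ cos φ₂ cos Δλ, the central angle is δ ≈ 1.023 rad (58.6°).
Interpolate at f = 3/4 with slerp weights a = sin((1−f)δ)/sin δ ≈ 0.296, b = sin(fδ)/sin δ ≈ 0.813.
p = a·p₁ + b·p₂ ≈ (0.288, -0.287, 0.914); φ = arcsin(p_z) ≈ 66.03°, λ = atan2(p_y, p_x) ≈ -44.87°.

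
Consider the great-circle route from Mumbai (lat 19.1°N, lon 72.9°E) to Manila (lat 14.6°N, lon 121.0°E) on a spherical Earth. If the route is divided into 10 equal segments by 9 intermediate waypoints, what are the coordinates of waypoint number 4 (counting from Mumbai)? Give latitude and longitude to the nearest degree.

Write both endpoints as unit vectors p₁, p₂ with components (cos φ cos λ, cos φ sin λ, sin φ).
The central angle between the endpoints is δ = arccos(p₁·p₂) ≈ 0.805 rad (46.1°).
Interpolate at f = 4/10 with slerp weights a = sin((1−f)δ)/sin δ ≈ 0.644, b = sin(fδ)/sin δ ≈ 0.439.
p = a·p₁ + b·p₂ ≈ (-0.040, 0.946, 0.321); φ = arcsin(p_z) ≈ 18.75°, λ = atan2(p_y, p_x) ≈ 92.41°.

≈ lat 19°N, lon 92°E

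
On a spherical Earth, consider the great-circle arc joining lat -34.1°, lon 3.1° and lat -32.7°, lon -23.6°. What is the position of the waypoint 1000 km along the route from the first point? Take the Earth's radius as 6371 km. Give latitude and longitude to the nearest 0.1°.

≈ lat -34.2°, lon -7.8°

Convert each endpoint to a unit vector on the sphere (x = cos φ cos λ, y = cos φ sin λ, z = sin φ).
The central angle between the endpoints is δ = arccos(p₁·p₂) ≈ 0.389 rad (22.3°). The total great-circle distance is δ·R ≈ 0.389 × 6371 ≈ 2476 km, so the target fraction is f = 1000/2476 ≈ 0.404.
Interpolate at f ≈ 0.404 with slerp weights a = sin((1−f)δ)/sin δ ≈ 0.606, b = sin(fδ)/sin δ ≈ 0.412.
p = a·p₁ + b·p₂ ≈ (0.819, -0.112, -0.563); φ = arcsin(p_z) ≈ -34.23°, λ = atan2(p_y, p_x) ≈ -7.77°.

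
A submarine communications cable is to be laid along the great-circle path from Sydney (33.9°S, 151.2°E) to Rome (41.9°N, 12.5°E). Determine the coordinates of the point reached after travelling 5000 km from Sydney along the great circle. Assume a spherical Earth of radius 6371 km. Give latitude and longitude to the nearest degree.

From cos δ = sin φ₁ sin φ₂ + cos φ₁ cos φ₂ cos Δλ, the central angle is δ ≈ 2.562 rad (146.8°). The total great-circle distance is δ·R ≈ 2.562 × 6371 ≈ 16322 km, so the target fraction is f = 5000/16322 ≈ 0.306.
Interpolate at f ≈ 0.306 with slerp weights a = sin((1−f)δ)/sin δ ≈ 1.787, b = sin(fδ)/sin δ ≈ 1.290.
p = a·p₁ + b·p₂ ≈ (-0.362, 0.922, -0.135); φ = arcsin(p_z) ≈ -7.76°, λ = atan2(p_y, p_x) ≈ 111.44°.

≈ 8°S, 111°E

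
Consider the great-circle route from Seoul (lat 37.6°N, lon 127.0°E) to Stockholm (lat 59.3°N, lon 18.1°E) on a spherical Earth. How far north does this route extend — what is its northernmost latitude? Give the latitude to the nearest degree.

≈ 65°N

The great circle lies in the plane with unit normal n̂ = (p₁ × p₂)/|p₁ × p₂|.
Here n̂_z ≈ -0.416; the vertex latitude is φ_max = arccos|n̂_z| ≈ 65.4°.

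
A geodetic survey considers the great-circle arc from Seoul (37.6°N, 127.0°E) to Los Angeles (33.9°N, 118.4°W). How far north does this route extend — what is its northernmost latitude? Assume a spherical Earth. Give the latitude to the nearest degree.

≈ 53°N

The great circle lies in the plane with unit normal n̂ = (p₁ × p₂)/|p₁ × p₂|.
Here n̂_z ≈ +0.599; the vertex latitude is φ_max = arccos|n̂_z| ≈ 53.2°.
Check via Clairaut: cos φ_max = |cos φ₁| · sin C = cos(37.6°)·sin(49.1°) ≈ 0.599, again giving ≈ 53.2°.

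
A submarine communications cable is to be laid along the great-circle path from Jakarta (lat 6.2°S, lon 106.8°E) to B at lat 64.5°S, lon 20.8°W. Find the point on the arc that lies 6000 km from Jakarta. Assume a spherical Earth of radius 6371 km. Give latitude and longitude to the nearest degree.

Write both endpoints as unit vectors p₁, p₂ with components (cos φ cos λ, cos φ sin λ, sin φ).
The central angle between the endpoints is δ = arccos(p₁·p₂) ≈ 1.735 rad (99.4°). The total great-circle distance is δ·R ≈ 1.735 × 6371 ≈ 11055 km, so the target fraction is f = 6000/11055 ≈ 0.543.
Interpolate at f ≈ 0.543 with slerp weights a = sin((1−f)δ)/sin δ ≈ 0.723, b = sin(fδ)/sin δ ≈ 0.820.
p = a·p₁ + b·p₂ ≈ (0.122, 0.562, -0.818); φ = arcsin(p_z) ≈ -54.87°, λ = atan2(p_y, p_x) ≈ 77.73°.

≈ lat 55°S, lon 78°E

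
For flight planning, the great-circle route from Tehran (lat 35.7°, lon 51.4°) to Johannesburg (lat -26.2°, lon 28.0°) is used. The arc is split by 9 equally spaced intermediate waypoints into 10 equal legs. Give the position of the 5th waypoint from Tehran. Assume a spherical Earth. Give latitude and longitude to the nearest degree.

≈ lat 5°, lon 39°

The haversine formula gives a central angle δ ≈ 1.147 rad (65.7°) between the endpoints.
Interpolate at f = 5/10 with slerp weights a = sin((1−f)δ)/sin δ ≈ 0.595, b = sin(fδ)/sin δ ≈ 0.595.
p = a·p₁ + b·p₂ ≈ (0.773, 0.629, 0.085); φ = arcsin(p_z) ≈ 4.85°, λ = atan2(p_y, p_x) ≈ 39.11°.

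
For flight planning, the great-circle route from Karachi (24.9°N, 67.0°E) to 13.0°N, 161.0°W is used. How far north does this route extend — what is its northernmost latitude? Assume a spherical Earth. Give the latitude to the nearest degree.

The great circle lies in the plane with unit normal n̂ = (p₁ × p₂)/|p₁ × p₂|.
Here n̂_z ≈ +0.757; the vertex latitude is φ_max = arccos|n̂_z| ≈ 40.8°.
Check via Clairaut: cos φ_max = |cos φ₁| · sin C = cos(24.9°)·sin(56.5°) ≈ 0.757, again giving ≈ 40.8°.

≈ 41°N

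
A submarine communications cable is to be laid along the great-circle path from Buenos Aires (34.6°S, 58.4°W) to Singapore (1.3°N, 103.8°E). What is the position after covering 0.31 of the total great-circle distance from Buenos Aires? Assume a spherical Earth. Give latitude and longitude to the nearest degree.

Write both endpoints as unit vectors p₁, p₂ with components (cos φ cos λ, cos φ sin λ, sin φ).
The central angle between the endpoints is δ = arccos(p₁·p₂) ≈ 2.492 rad (142.8°).
Interpolate at f = 0.31 with slerp weights a = sin((1−f)δ)/sin δ ≈ 1.635, b = sin(fδ)/sin δ ≈ 1.154.
p = a·p₁ + b·p₂ ≈ (0.430, -0.026, -0.902); φ = arcsin(p_z) ≈ -64.48°, λ = atan2(p_y, p_x) ≈ -3.45°.

≈ (64°S, 3°W)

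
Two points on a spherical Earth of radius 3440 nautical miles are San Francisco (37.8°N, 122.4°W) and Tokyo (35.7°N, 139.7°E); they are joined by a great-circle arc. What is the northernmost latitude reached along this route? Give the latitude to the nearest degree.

The great circle lies in the plane with unit normal n̂ = (p₁ × p₂)/|p₁ × p₂|.
Here n̂_z ≈ -0.660; the vertex latitude is φ_max = arccos|n̂_z| ≈ 48.7°.
Check via Clairaut: cos φ_max = |cos φ₁| · sin C = cos(37.8°)·sin(56.6°) ≈ 0.660, again giving ≈ 48.7°.

≈ 49°N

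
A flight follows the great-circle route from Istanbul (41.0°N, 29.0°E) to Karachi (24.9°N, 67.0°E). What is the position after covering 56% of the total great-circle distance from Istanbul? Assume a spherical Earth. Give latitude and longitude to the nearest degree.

Write both endpoints as unit vectors p₁, p₂ with components (cos φ cos λ, cos φ sin λ, sin φ).
The central angle between the endpoints is δ = arccos(p₁·p₂) ≈ 0.617 rad (35.3°).
Interpolate at f = 0.56 with slerp weights a = sin((1−f)δ)/sin δ ≈ 0.463, b = sin(fδ)/sin δ ≈ 0.585.
p = a·p₁ + b·p₂ ≈ (0.513, 0.658, 0.551); φ = arcsin(p_z) ≈ 33.40°, λ = atan2(p_y, p_x) ≈ 52.05°.

≈ (33°N, 52°E)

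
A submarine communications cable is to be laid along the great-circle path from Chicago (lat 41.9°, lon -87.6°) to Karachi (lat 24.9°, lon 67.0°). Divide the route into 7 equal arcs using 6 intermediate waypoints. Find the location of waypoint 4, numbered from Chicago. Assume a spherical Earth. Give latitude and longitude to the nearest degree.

≈ lat 66°, lon 30°

Write both endpoints as unit vectors p₁, p₂ with components (cos φ cos λ, cos φ sin λ, sin φ).
The central angle between the endpoints is δ = arccos(p₁·p₂) ≈ 1.906 rad (109.2°).
Interpolate at f = 4/7 with slerp weights a = sin((1−f)δ)/sin δ ≈ 0.772, b = sin(fδ)/sin δ ≈ 0.938.
p = a·p₁ + b·p₂ ≈ (0.357, 0.209, 0.910); φ = arcsin(p_z) ≈ 65.57°, λ = atan2(p_y, p_x) ≈ 30.43°.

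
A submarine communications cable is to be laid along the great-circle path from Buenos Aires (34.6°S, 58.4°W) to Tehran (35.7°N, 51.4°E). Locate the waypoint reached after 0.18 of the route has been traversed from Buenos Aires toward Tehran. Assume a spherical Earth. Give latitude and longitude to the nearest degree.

≈ 24°S, 36°W

Convert each endpoint to a unit vector on the sphere (x = cos φ cos λ, y = cos φ sin λ, z = sin φ).
The central angle between the endpoints is δ = arccos(p₁·p₂) ≈ 2.163 rad (123.9°).
Interpolate at f = 0.18 with slerp weights a = sin((1−f)δ)/sin δ ≈ 1.180, b = sin(fδ)/sin δ ≈ 0.457.
p = a·p₁ + b·p₂ ≈ (0.741, -0.537, -0.403); φ = arcsin(p_z) ≈ -23.79°, λ = atan2(p_y, p_x) ≈ -35.95°.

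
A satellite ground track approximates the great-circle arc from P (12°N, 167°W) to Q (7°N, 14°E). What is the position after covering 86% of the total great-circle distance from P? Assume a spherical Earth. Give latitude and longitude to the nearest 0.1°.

Convert each endpoint to a unit vector on the sphere (x = cos φ cos λ, y = cos φ sin λ, z = sin φ).
The central angle between the endpoints is δ = arccos(p₁·p₂) ≈ 2.810 rad (161.0°).
Interpolate at f = 0.86 with slerp weights a = sin((1−f)δ)/sin δ ≈ 1.176, b = sin(fδ)/sin δ ≈ 2.035.
p = a·p₁ + b·p₂ ≈ (0.839, 0.230, 0.492); φ = arcsin(p_z) ≈ 29.50°, λ = atan2(p_y, p_x) ≈ 15.32°.

≈ (29.5°N, 15.3°E)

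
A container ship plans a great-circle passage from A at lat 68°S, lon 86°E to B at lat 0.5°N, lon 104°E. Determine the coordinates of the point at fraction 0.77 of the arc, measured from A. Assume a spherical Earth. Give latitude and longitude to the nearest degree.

Write both endpoints as unit vectors p₁, p₂ with components (cos φ cos λ, cos φ sin λ, sin φ).
The central angle between the endpoints is δ = arccos(p₁·p₂) ≈ 1.215 rad (69.6°).
Interpolate at f = 0.77 with slerp weights a = sin((1−f)δ)/sin δ ≈ 0.294, b = sin(fδ)/sin δ ≈ 0.859.
p = a·p₁ + b·p₂ ≈ (-0.200, 0.943, -0.265); φ = arcsin(p_z) ≈ -15.39°, λ = atan2(p_y, p_x) ≈ 101.98°.

≈ lat 15°S, lon 102°E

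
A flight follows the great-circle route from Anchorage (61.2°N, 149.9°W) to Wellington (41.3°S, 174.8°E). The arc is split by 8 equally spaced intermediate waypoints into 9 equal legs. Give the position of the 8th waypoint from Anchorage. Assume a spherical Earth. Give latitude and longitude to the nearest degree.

Convert each endpoint to a unit vector on the sphere (x = cos φ cos λ, y = cos φ sin λ, z = sin φ).
The central angle between the endpoints is δ = arccos(p₁·p₂) ≈ 1.858 rad (106.4°).
Interpolate at f = 8/9 with slerp weights a = sin((1−f)δ)/sin δ ≈ 0.214, b = sin(fδ)/sin δ ≈ 1.039.
p = a·p₁ + b·p₂ ≈ (-0.867, 0.019, -0.499); φ = arcsin(p_z) ≈ -29.91°, λ = atan2(p_y, p_x) ≈ 178.74°.

≈ (30°S, 179°E)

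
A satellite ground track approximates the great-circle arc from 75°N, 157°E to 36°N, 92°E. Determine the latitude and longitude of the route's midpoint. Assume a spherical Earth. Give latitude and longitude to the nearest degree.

≈ 59°N, 106°E

Write both endpoints as unit vectors p₁, p₂ with components (cos φ cos λ, cos φ sin λ, sin φ).
The central angle between the endpoints is δ = arccos(p₁·p₂) ≈ 0.855 rad (49.0°).
Interpolate at f = 1/2 with slerp weights a = sin((1−f)δ)/sin δ ≈ 0.549, b = sin(fδ)/sin δ ≈ 0.549.
p = a·p₁ + b·p₂ ≈ (-0.146, 0.500, 0.854); φ = arcsin(p_z) ≈ 58.61°, λ = atan2(p_y, p_x) ≈ 106.33°.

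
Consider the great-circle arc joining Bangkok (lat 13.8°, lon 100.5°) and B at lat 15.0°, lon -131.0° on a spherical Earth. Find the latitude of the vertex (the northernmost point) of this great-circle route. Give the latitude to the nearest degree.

≈ 31°

The great circle lies in the plane with unit normal n̂ = (p₁ × p₂)/|p₁ × p₂|.
Here n̂_z ≈ +0.861; the vertex latitude is φ_max = arccos|n̂_z| ≈ 30.6°.
Check via Clairaut: cos φ_max = |cos φ₁| · sin C = cos(13.8°)·sin(62.4°) ≈ 0.861, again giving ≈ 30.6°.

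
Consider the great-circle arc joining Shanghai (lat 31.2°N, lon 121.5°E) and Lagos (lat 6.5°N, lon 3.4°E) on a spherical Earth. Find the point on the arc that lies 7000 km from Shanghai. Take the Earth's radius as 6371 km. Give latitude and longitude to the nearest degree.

Write both endpoints as unit vectors p₁, p₂ with components (cos φ cos λ, cos φ sin λ, sin φ).
The central angle between the endpoints is δ = arccos(p₁·p₂) ≈ 1.919 rad (110.0°). The total great-circle distance is δ·R ≈ 1.919 × 6371 ≈ 12229 km, so the target fraction is f = 7000/12229 ≈ 0.572.
Interpolate at f ≈ 0.572 with slerp weights a = sin((1−f)δ)/sin δ ≈ 0.778, b = sin(fδ)/sin δ ≈ 0.948.
p = a·p₁ + b·p₂ ≈ (0.592, 0.624, 0.511); φ = arcsin(p_z) ≈ 30.70°, λ = atan2(p_y, p_x) ≈ 46.49°.

≈ lat 31°N, lon 46°E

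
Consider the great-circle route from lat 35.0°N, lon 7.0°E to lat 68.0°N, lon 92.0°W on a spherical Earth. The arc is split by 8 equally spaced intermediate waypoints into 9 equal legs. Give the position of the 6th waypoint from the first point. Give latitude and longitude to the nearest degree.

Convert each endpoint to a unit vector on the sphere (x = cos φ cos λ, y = cos φ sin λ, z = sin φ).
The central angle between the endpoints is δ = arccos(p₁·p₂) ≈ 1.066 rad (61.1°).
Interpolate at f = 6/9 with slerp weights a = sin((1−f)δ)/sin δ ≈ 0.397, b = sin(fδ)/sin δ ≈ 0.745.
p = a·p₁ + b·p₂ ≈ (0.313, -0.239, 0.919); φ = arcsin(p_z) ≈ 66.78°, λ = atan2(p_y, p_x) ≈ -37.37°.

≈ lat 67°N, lon 37°W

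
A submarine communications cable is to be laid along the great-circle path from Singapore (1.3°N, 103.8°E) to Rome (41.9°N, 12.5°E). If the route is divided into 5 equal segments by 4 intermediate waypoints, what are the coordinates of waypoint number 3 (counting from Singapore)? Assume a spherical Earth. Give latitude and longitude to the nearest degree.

Write both endpoints as unit vectors p₁, p₂ with components (cos φ cos λ, cos φ sin λ, sin φ).
The central angle between the endpoints is δ = arccos(p₁·p₂) ≈ 1.573 rad (90.1°).
Interpolate at f = 3/5 with slerp weights a = sin((1−f)δ)/sin δ ≈ 0.588, b = sin(fδ)/sin δ ≈ 0.810.
p = a·p₁ + b·p₂ ≈ (0.448, 0.702, 0.554); φ = arcsin(p_z) ≈ 33.64°, λ = atan2(p_y, p_x) ≈ 57.44°.

≈ 34°N, 57°E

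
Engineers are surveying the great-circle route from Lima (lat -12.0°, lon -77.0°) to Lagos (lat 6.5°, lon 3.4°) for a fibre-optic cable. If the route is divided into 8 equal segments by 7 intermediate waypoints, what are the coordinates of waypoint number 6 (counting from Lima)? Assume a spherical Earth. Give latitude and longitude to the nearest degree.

≈ lat 2°, lon -17°

From cos δ = sin φ₁ sin φ₂ + cos φ₁ cos φ₂ cos Δλ, the central angle is δ ≈ 1.432 rad (82.0°).
Interpolate at f = 6/8 with slerp weights a = sin((1−f)δ)/sin δ ≈ 0.354, b = sin(fδ)/sin δ ≈ 0.888.
p = a·p₁ + b·p₂ ≈ (0.958, -0.285, 0.027); φ = arcsin(p_z) ≈ 1.54°, λ = atan2(p_y, p_x) ≈ -16.56°.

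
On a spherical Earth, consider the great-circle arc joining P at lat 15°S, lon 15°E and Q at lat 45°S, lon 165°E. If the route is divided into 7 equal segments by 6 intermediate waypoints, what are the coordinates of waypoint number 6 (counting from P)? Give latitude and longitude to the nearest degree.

The haversine formula gives a central angle δ ≈ 1.992 rad (114.1°) between the endpoints.
Interpolate at f = 6/7 with slerp weights a = sin((1−f)δ)/sin δ ≈ 0.308, b = sin(fδ)/sin δ ≈ 1.085.
p = a·p₁ + b·p₂ ≈ (-0.454, 0.276, -0.847); φ = arcsin(p_z) ≈ -57.90°, λ = atan2(p_y, p_x) ≈ 148.77°.

≈ lat 58°S, lon 149°E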